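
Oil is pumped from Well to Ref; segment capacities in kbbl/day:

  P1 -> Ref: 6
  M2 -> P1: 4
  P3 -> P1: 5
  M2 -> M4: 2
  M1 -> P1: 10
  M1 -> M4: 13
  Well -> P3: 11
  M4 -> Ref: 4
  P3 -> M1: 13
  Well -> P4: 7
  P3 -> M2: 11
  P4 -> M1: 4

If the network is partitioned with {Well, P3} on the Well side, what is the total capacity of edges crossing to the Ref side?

Edges leaving {Well, P3}: Well→P4 (7), P3→M2 (11), P3→M1 (13), P3→P1 (5).
Cut capacity = 7 + 11 + 13 + 5 = 36.

36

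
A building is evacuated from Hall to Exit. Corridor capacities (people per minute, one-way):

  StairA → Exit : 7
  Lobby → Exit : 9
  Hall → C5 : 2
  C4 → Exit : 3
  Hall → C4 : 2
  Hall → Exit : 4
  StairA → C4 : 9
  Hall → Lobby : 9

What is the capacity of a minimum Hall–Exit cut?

15

Augment Hall→Exit: bottleneck 4, flow now 4.
Augment Hall→C4→Exit: bottleneck 2, flow now 6.
Augment Hall→Lobby→Exit: bottleneck 9, flow now 15.
No augmenting path remains; maximum flow = 15.
By max-flow min-cut, the minimum cut capacity equals the max flow.
In the residual graph, reachable from Hall: {Hall, C5}.
Min-cut edges: Hall→C4 (2), Hall→Lobby (9), Hall→Exit (4); capacity 2 + 9 + 4 = 15.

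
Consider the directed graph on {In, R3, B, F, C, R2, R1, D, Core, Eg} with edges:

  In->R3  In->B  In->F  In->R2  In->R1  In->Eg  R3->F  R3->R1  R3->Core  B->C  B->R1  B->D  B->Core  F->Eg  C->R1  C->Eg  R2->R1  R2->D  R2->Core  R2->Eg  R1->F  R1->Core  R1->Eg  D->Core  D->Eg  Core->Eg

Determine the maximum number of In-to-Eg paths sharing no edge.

Assign every edge capacity 1; by Menger, the answer equals the max flow.
Path In→Eg (+1); total 1.
Path In→F→Eg (+1); total 2.
Path In→R2→Eg (+1); total 3.
Path In→R1→Eg (+1); total 4.
Path In→R3→Core→Eg (+1); total 5.
Path In→B→C→Eg (+1); total 6.
No residual In→Eg path; max flow = 6.
Certifying cut of size 6: {In→B, In→Eg, In→F, In→R1, In→R2, In→R3}.

6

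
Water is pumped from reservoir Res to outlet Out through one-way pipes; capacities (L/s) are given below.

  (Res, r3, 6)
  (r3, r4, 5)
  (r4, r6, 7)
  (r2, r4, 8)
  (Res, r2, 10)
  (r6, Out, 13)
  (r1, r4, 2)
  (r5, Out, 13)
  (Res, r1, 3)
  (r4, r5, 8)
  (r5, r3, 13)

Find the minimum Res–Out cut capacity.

Augment Res→r1→r4→r5→Out: bottleneck 2, flow now 2.
Augment Res→r2→r4→r5→Out: bottleneck 6, flow now 8.
Augment Res→r2→r4→r6→Out: bottleneck 2, flow now 10.
Augment Res→r3→r4→r6→Out: bottleneck 5, flow now 15.
No augmenting path remains; maximum flow = 15.
By max-flow min-cut, the minimum cut capacity equals the max flow.
In the residual graph, reachable from Res: {Res, r1, r2, r3}.
Min-cut edges: r1→r4 (2), r2→r4 (8), r3→r4 (5); capacity 2 + 8 + 5 = 15.

15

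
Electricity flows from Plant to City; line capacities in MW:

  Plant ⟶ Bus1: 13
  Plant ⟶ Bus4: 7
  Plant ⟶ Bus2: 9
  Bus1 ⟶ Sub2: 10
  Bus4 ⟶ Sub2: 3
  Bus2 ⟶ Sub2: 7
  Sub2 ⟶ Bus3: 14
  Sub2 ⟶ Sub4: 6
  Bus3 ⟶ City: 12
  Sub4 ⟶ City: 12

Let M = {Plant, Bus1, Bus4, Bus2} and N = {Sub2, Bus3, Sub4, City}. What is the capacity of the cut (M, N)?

Edges leaving {Plant, Bus1, Bus4, Bus2}: Bus1→Sub2 (10), Bus4→Sub2 (3), Bus2→Sub2 (7).
Cut capacity = 10 + 3 + 7 = 20.

20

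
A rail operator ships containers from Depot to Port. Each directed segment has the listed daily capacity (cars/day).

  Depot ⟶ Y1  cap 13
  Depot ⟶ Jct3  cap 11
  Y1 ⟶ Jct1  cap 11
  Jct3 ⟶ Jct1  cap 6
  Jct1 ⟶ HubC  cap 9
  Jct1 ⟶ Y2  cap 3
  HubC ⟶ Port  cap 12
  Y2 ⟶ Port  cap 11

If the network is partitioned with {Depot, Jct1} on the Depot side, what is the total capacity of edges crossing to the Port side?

36

Edges leaving {Depot, Jct1}: Depot→Y1 (13), Depot→Jct3 (11), Jct1→HubC (9), Jct1→Y2 (3).
Cut capacity = 13 + 11 + 9 + 3 = 36.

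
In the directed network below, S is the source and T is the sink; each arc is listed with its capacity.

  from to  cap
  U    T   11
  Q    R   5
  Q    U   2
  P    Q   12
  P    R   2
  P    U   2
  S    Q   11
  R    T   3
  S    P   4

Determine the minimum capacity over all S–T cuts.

7

Augment S→P→R→T: bottleneck 2, flow now 2.
Augment S→P→U→T: bottleneck 2, flow now 4.
Augment S→Q→R→T: bottleneck 1, flow now 5.
Augment S→Q→U→T: bottleneck 2, flow now 7.
No augmenting path remains; maximum flow = 7.
By max-flow min-cut, the minimum cut capacity equals the max flow.
In the residual graph, reachable from S: {S, P, Q, R}.
Min-cut edges: P→U (2), Q→U (2), R→T (3); capacity 2 + 2 + 3 = 7.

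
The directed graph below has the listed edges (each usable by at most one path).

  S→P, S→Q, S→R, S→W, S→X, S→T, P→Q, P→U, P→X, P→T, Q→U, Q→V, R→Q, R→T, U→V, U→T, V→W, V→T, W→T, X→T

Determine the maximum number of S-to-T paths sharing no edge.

6

Assign every edge capacity 1; by Menger, the answer equals the max flow.
Path S→T (+1); total 1.
Path S→P→T (+1); total 2.
Path S→R→T (+1); total 3.
Path S→W→T (+1); total 4.
Path S→X→T (+1); total 5.
Path S→Q→U→T (+1); total 6.
No residual S→T path; max flow = 6.
Certifying cut of size 6: {S→P, S→Q, S→R, S→T, S→W, S→X}.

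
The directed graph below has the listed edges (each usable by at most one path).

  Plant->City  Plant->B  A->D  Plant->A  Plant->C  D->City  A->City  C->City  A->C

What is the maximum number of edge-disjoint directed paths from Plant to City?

3

Assign every edge capacity 1; by Menger, the answer equals the max flow.
Path Plant→City (+1); total 1.
Path Plant→A→City (+1); total 2.
Path Plant→C→City (+1); total 3.
No residual Plant→City path; max flow = 3.
Certifying cut of size 3: {Plant→A, Plant→C, Plant→City}.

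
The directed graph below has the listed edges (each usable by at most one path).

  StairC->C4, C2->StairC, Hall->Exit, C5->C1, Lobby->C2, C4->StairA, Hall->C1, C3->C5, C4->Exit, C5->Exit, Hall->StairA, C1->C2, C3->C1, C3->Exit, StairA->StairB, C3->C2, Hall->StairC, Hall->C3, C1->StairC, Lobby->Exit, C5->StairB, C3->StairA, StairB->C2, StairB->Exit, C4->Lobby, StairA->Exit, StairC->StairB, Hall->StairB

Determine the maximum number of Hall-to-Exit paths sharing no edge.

Assign every edge capacity 1; by Menger, the answer equals the max flow.
Path Hall→Exit (+1); total 1.
Path Hall→C3→Exit (+1); total 2.
Path Hall→StairA→Exit (+1); total 3.
Path Hall→StairB→Exit (+1); total 4.
Path Hall→StairC→C4→Exit (+1); total 5.
No residual Hall→Exit path; max flow = 5.
Certifying cut of size 5: {Hall→C3, Hall→Exit, Hall→StairA, StairB→Exit, StairC→C4}.

5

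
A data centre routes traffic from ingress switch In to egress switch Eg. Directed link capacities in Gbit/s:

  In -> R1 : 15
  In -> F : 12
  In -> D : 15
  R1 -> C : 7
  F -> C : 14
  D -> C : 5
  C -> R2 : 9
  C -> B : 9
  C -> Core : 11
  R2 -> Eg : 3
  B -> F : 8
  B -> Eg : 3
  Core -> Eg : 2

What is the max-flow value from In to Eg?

Augment In→R1→C→R2→Eg: bottleneck 3, flow now 3.
Augment In→R1→C→B→Eg: bottleneck 3, flow now 6.
Augment In→R1→C→Core→Eg: bottleneck 1, flow now 7.
Augment In→F→C→Core→Eg: bottleneck 1, flow now 8.
No augmenting path remains; maximum flow = 8.
In the residual graph, reachable from In: {In, R1, F, D, C, R2, B, Core}.
Min-cut edges: R2→Eg (3), B→Eg (3), Core→Eg (2); capacity 3 + 3 + 2 = 8.
This cut is saturated, so no flow can exceed 8.

8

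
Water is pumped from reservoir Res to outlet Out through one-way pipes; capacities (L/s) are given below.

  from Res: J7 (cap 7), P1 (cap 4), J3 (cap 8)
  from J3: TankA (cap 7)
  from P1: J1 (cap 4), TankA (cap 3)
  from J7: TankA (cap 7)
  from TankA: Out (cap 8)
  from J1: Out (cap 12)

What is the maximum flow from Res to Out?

12

Augment Res→J3→TankA→Out: bottleneck 7, flow now 7.
Augment Res→P1→TankA→Out: bottleneck 1, flow now 8.
Augment Res→P1→J1→Out: bottleneck 3, flow now 11.
Augment Res→J7→TankA→P1→J1→Out: bottleneck 1, flow now 12. (uses reverse residual edge)
No augmenting path remains; maximum flow = 12.
In the residual graph, reachable from Res: {Res, J3, J7, TankA}.
Min-cut edges: Res→P1 (4), TankA→Out (8); capacity 4 + 8 = 12.
This cut is saturated, so no flow can exceed 12.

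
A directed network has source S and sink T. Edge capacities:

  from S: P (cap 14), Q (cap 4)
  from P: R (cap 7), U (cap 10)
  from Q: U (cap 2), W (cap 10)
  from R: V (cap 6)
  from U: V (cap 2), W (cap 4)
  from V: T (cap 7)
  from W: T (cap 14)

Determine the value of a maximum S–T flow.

Augment S→Q→W→T: bottleneck 4, flow now 4.
Augment S→P→R→V→T: bottleneck 6, flow now 10.
Augment S→P→U→V→T: bottleneck 1, flow now 11.
Augment S→P→U→W→T: bottleneck 4, flow now 15.
No augmenting path remains; maximum flow = 15.
In the residual graph, reachable from S: {S, P, R, U, V}.
Min-cut edges: S→Q (4), U→W (4), V→T (7); capacity 4 + 4 + 7 = 15.
This cut is saturated, so no flow can exceed 15.

15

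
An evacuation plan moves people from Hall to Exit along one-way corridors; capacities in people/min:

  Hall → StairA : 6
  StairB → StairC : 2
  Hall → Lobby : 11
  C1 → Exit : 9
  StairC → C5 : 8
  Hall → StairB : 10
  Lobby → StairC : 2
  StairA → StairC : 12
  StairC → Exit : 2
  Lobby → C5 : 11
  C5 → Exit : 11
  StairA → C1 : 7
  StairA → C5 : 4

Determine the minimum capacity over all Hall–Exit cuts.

Augment Hall→Lobby→C5→Exit: bottleneck 11, flow now 11.
Augment Hall→StairB→StairC→Exit: bottleneck 2, flow now 13.
Augment Hall→StairA→C1→Exit: bottleneck 6, flow now 19.
No augmenting path remains; maximum flow = 19.
By max-flow min-cut, the minimum cut capacity equals the max flow.
In the residual graph, reachable from Hall: {Hall, StairB}.
Min-cut edges: Hall→Lobby (11), Hall→StairA (6), StairB→StairC (2); capacity 11 + 6 + 2 = 19.

19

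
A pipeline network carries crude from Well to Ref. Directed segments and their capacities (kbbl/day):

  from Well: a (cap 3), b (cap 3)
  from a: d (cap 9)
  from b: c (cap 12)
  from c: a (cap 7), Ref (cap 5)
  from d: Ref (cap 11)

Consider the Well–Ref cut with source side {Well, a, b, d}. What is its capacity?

23

Edges leaving {Well, a, b, d}: b→c (12), d→Ref (11).
Cut capacity = 12 + 11 = 23.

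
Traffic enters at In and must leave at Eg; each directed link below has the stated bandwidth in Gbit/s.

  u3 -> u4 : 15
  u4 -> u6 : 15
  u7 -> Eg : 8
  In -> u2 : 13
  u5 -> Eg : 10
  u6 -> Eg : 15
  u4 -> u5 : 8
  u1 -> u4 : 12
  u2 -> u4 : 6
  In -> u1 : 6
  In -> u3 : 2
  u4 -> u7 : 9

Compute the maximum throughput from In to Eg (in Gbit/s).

Augment In→u1→u4→u5→Eg: bottleneck 6, flow now 6.
Augment In→u2→u4→u5→Eg: bottleneck 2, flow now 8.
Augment In→u2→u4→u6→Eg: bottleneck 4, flow now 12.
Augment In→u3→u4→u6→Eg: bottleneck 2, flow now 14.
No augmenting path remains; maximum flow = 14.
In the residual graph, reachable from In: {In, u2}.
Min-cut edges: In→u1 (6), In→u3 (2), u2→u4 (6); capacity 6 + 2 + 6 = 14.
This cut is saturated, so no flow can exceed 14.

14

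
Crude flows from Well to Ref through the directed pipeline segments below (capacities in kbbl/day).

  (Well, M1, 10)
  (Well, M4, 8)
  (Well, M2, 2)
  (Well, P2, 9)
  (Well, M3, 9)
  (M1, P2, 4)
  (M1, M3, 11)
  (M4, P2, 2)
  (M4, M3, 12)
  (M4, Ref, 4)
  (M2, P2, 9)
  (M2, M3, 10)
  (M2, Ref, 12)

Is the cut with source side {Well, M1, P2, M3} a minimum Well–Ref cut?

No — its capacity is 10, but the minimum cut has capacity 6.

Given cut capacity: 8 + 2 = 10.
Augment Well→M4→Ref: bottleneck 4, flow now 4.
Augment Well→M2→Ref: bottleneck 2, flow now 6.
No augmenting path remains; maximum flow = 6.
In the residual graph, reachable from Well: {Well, M1, M4, P2, M3}.
Min-cut edges: Well→M2 (2), M4→Ref (4); capacity 2 + 4 = 6.
Cut capacity 10 exceeds the max flow 6, so it is not minimum.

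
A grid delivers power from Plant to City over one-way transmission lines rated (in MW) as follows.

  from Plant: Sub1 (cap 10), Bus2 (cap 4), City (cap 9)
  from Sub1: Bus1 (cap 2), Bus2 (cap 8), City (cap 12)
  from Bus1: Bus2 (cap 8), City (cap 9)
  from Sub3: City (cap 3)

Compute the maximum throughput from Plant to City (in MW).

19

Augment Plant→City: bottleneck 9, flow now 9.
Augment Plant→Sub1→City: bottleneck 10, flow now 19.
No augmenting path remains; maximum flow = 19.
In the residual graph, reachable from Plant: {Plant, Bus2}.
Min-cut edges: Plant→Sub1 (10), Plant→City (9); capacity 10 + 9 = 19.
This cut is saturated, so no flow can exceed 19.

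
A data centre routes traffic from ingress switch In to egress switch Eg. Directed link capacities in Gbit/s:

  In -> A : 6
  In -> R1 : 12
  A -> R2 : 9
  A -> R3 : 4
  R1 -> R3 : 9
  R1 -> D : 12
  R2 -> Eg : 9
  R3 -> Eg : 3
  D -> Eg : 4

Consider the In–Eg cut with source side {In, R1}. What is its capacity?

Edges leaving {In, R1}: In→A (6), R1→R3 (9), R1→D (12).
Cut capacity = 6 + 9 + 12 = 27.

27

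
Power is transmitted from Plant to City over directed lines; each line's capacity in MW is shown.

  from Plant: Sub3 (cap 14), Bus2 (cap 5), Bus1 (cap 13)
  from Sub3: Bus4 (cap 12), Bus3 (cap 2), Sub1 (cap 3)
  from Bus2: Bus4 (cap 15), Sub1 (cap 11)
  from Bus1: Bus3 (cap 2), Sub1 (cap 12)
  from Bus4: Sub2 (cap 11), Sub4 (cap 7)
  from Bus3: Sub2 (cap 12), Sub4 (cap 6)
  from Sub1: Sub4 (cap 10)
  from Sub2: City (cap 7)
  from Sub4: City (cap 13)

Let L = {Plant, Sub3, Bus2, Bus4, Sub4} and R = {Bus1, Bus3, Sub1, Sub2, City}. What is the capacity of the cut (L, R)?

Edges leaving {Plant, Sub3, Bus2, Bus4, Sub4}: Plant→Bus1 (13), Sub3→Bus3 (2), Sub3→Sub1 (3), Bus2→Sub1 (11), Bus4→Sub2 (11), Sub4→City (13).
Cut capacity = 13 + 2 + 3 + 11 + 11 + 13 = 53.

53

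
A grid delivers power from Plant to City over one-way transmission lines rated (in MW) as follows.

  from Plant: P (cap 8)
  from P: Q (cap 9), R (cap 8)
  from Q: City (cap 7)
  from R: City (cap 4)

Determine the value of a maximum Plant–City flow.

Augment Plant→P→Q→City: bottleneck 7, flow now 7.
Augment Plant→P→R→City: bottleneck 1, flow now 8.
No augmenting path remains; maximum flow = 8.
In the residual graph, reachable from Plant: {Plant}.
Min-cut edges: Plant→P (8); capacity 8 = 8.
This cut is saturated, so no flow can exceed 8.

8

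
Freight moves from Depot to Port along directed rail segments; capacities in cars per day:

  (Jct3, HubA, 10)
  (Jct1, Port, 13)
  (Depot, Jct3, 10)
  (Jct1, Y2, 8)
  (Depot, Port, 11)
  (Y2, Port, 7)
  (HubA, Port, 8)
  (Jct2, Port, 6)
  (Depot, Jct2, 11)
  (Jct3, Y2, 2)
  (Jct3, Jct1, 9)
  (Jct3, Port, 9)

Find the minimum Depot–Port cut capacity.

Augment Depot→Port: bottleneck 11, flow now 11.
Augment Depot→Jct2→Port: bottleneck 6, flow now 17.
Augment Depot→Jct3→Port: bottleneck 9, flow now 26.
Augment Depot→Jct3→HubA→Port: bottleneck 1, flow now 27.
No augmenting path remains; maximum flow = 27.
By max-flow min-cut, the minimum cut capacity equals the max flow.
In the residual graph, reachable from Depot: {Depot, Jct2}.
Min-cut edges: Depot→Jct3 (10), Depot→Port (11), Jct2→Port (6); capacity 10 + 11 + 6 = 27.

27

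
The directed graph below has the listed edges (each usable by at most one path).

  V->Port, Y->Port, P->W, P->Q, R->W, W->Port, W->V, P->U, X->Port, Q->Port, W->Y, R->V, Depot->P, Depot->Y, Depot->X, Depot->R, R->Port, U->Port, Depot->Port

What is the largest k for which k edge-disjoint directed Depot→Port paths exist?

Assign every edge capacity 1; by Menger, the answer equals the max flow.
Path Depot→Port (+1); total 1.
Path Depot→R→Port (+1); total 2.
Path Depot→X→Port (+1); total 3.
Path Depot→Y→Port (+1); total 4.
Path Depot→P→Q→Port (+1); total 5.
No residual Depot→Port path; max flow = 5.
Certifying cut of size 5: {Depot→P, Depot→Port, Depot→R, Depot→X, Depot→Y}.

5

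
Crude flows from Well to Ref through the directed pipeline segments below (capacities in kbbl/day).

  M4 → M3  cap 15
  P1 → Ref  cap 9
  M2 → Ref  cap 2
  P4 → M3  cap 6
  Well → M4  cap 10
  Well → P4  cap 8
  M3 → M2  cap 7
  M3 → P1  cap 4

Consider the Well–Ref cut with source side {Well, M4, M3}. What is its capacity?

19

Edges leaving {Well, M4, M3}: Well→P4 (8), M3→P1 (4), M3→M2 (7).
Cut capacity = 8 + 4 + 7 = 19.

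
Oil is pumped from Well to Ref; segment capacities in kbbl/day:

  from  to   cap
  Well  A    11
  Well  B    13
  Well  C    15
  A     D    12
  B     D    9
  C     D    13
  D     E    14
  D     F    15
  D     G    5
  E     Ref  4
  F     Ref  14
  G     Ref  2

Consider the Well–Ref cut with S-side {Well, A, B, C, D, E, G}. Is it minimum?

Given cut capacity: 15 + 4 + 2 = 21.
Augment Well→A→D→E→Ref: bottleneck 4, flow now 4.
Augment Well→A→D→F→Ref: bottleneck 7, flow now 11.
Augment Well→B→D→F→Ref: bottleneck 7, flow now 18.
Augment Well→B→D→G→Ref: bottleneck 2, flow now 20.
No augmenting path remains; maximum flow = 20.
In the residual graph, reachable from Well: {Well, A, B, C, D, E, F, G}.
Min-cut edges: E→Ref (4), F→Ref (14), G→Ref (2); capacity 4 + 14 + 2 = 20.
Cut capacity 21 exceeds the max flow 20, so it is not minimum.

No — its capacity is 21, but the minimum cut has capacity 20.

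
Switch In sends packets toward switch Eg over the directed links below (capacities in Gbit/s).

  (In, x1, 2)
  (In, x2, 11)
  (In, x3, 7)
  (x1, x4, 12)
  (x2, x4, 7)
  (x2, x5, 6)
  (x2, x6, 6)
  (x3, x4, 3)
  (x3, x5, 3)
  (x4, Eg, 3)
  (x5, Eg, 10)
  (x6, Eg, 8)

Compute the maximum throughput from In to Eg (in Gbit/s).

Augment In→x1→x4→Eg: bottleneck 2, flow now 2.
Augment In→x2→x4→Eg: bottleneck 1, flow now 3.
Augment In→x2→x5→Eg: bottleneck 6, flow now 9.
Augment In→x2→x6→Eg: bottleneck 4, flow now 13.
Augment In→x3→x5→Eg: bottleneck 3, flow now 16.
Augment In→x3→x4→x2→x6→Eg: bottleneck 1, flow now 17. (uses reverse residual edge)
No augmenting path remains; maximum flow = 17.
In the residual graph, reachable from In: {In, x1, x3, x4}.
Min-cut edges: In→x2 (11), x3→x5 (3), x4→Eg (3); capacity 11 + 3 + 3 = 17.
This cut is saturated, so no flow can exceed 17.

17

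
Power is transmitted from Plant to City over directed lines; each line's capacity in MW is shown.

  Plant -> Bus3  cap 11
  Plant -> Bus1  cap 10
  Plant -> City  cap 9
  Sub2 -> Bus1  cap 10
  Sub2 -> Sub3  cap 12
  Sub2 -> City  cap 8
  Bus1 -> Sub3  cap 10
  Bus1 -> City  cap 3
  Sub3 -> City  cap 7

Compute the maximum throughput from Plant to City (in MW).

19

Augment Plant→City: bottleneck 9, flow now 9.
Augment Plant→Bus1→City: bottleneck 3, flow now 12.
Augment Plant→Bus1→Sub3→City: bottleneck 7, flow now 19.
No augmenting path remains; maximum flow = 19.
In the residual graph, reachable from Plant: {Plant, Bus3}.
Min-cut edges: Plant→Bus1 (10), Plant→City (9); capacity 10 + 9 = 19.
This cut is saturated, so no flow can exceed 19.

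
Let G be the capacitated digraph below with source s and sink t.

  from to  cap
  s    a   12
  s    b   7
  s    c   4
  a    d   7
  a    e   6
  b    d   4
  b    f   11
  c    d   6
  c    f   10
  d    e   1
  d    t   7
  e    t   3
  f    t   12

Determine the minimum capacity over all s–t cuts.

Augment s→a→d→t: bottleneck 7, flow now 7.
Augment s→a→e→t: bottleneck 3, flow now 10.
Augment s→b→f→t: bottleneck 7, flow now 17.
Augment s→c→f→t: bottleneck 4, flow now 21.
No augmenting path remains; maximum flow = 21.
By max-flow min-cut, the minimum cut capacity equals the max flow.
In the residual graph, reachable from s: {s, a, e}.
Min-cut edges: s→b (7), s→c (4), a→d (7), e→t (3); capacity 7 + 4 + 7 + 3 = 21.

21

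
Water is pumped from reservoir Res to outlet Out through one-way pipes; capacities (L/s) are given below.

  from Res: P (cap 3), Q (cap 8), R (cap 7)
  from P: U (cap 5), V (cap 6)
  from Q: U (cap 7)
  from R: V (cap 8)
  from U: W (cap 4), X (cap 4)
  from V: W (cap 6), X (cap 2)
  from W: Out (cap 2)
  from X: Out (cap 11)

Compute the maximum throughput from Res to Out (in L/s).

8

Augment Res→P→U→W→Out: bottleneck 2, flow now 2.
Augment Res→P→U→X→Out: bottleneck 1, flow now 3.
Augment Res→Q→U→X→Out: bottleneck 3, flow now 6.
Augment Res→R→V→X→Out: bottleneck 2, flow now 8.
No augmenting path remains; maximum flow = 8.
In the residual graph, reachable from Res: {Res, P, Q, R, U, V, W}.
Min-cut edges: U→X (4), V→X (2), W→Out (2); capacity 4 + 2 + 2 = 8.
This cut is saturated, so no flow can exceed 8.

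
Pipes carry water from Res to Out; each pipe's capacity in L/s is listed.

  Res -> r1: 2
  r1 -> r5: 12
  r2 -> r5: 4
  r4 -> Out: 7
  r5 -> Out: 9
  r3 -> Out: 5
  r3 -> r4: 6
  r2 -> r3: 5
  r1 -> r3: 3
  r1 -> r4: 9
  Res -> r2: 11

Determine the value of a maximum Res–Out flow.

Augment Res→r1→r3→Out: bottleneck 2, flow now 2.
Augment Res→r2→r3→Out: bottleneck 3, flow now 5.
Augment Res→r2→r5→Out: bottleneck 4, flow now 9.
Augment Res→r2→r3→r4→Out: bottleneck 2, flow now 11.
No augmenting path remains; maximum flow = 11.
In the residual graph, reachable from Res: {Res, r2}.
Min-cut edges: Res→r1 (2), r2→r3 (5), r2→r5 (4); capacity 2 + 5 + 4 = 11.
This cut is saturated, so no flow can exceed 11.

11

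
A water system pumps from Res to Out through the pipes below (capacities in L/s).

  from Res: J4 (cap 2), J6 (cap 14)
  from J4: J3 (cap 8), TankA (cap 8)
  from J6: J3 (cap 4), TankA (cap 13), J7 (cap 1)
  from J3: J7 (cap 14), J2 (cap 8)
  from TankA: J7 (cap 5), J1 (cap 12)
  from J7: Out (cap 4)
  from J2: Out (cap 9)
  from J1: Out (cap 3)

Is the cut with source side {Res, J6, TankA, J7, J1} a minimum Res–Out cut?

Given cut capacity: 2 + 4 + 4 + 3 = 13.
Augment Res→J6→J7→Out: bottleneck 1, flow now 1.
Augment Res→J4→J3→J7→Out: bottleneck 2, flow now 3.
Augment Res→J6→J3→J7→Out: bottleneck 1, flow now 4.
Augment Res→J6→J3→J2→Out: bottleneck 3, flow now 7.
Augment Res→J6→TankA→J1→Out: bottleneck 3, flow now 10.
Augment Res→J6→TankA→J7→J3→J2→Out: bottleneck 3, flow now 13. (uses reverse residual edge)
No augmenting path remains; maximum flow = 13.
Cut capacity 13 equals the max flow, so it is a minimum cut.

Yes — it is a minimum cut (capacity 13).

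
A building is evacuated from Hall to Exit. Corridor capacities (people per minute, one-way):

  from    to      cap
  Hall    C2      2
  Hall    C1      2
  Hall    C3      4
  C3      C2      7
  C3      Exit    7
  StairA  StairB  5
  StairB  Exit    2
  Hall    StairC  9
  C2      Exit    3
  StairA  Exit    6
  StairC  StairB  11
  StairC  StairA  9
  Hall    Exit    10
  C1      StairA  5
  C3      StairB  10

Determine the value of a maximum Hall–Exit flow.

24

Augment Hall→Exit: bottleneck 10, flow now 10.
Augment Hall→C3→Exit: bottleneck 4, flow now 14.
Augment Hall→C2→Exit: bottleneck 2, flow now 16.
Augment Hall→StairC→StairA→Exit: bottleneck 6, flow now 22.
Augment Hall→StairC→StairB→Exit: bottleneck 2, flow now 24.
No augmenting path remains; maximum flow = 24.
In the residual graph, reachable from Hall: {Hall, StairC, C1, StairA, StairB}.
Min-cut edges: Hall→C3 (4), Hall→C2 (2), Hall→Exit (10), StairA→Exit (6), StairB→Exit (2); capacity 4 + 2 + 10 + 6 + 2 = 24.
This cut is saturated, so no flow can exceed 24.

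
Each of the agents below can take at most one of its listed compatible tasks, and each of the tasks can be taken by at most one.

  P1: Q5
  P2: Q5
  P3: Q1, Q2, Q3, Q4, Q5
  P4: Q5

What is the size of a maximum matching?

2

Unit-capacity flow: source→left, listed edges, right→sink; max matching = max flow.
Augmenting path P1→Q5 (+1); matched 1.
Augmenting path P3→Q1 (+1); matched 2.
No augmenting path remains; maximum matching = 2.
König certificate: {P3, Q5} is a vertex cover of size 2 (every listed pair touches it), so no matching can be larger.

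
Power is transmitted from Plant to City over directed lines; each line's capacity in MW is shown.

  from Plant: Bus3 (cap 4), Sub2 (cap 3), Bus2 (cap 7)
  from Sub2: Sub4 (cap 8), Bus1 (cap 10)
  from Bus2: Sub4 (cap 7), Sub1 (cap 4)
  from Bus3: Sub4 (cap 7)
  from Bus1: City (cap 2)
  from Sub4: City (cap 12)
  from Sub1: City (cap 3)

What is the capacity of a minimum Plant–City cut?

14

Augment Plant→Sub2→Bus1→City: bottleneck 2, flow now 2.
Augment Plant→Sub2→Sub4→City: bottleneck 1, flow now 3.
Augment Plant→Bus2→Sub4→City: bottleneck 7, flow now 10.
Augment Plant→Bus3→Sub4→City: bottleneck 4, flow now 14.
No augmenting path remains; maximum flow = 14.
By max-flow min-cut, the minimum cut capacity equals the max flow.
In the residual graph, reachable from Plant: {Plant}.
Min-cut edges: Plant→Sub2 (3), Plant→Bus2 (7), Plant→Bus3 (4); capacity 3 + 7 + 4 = 14.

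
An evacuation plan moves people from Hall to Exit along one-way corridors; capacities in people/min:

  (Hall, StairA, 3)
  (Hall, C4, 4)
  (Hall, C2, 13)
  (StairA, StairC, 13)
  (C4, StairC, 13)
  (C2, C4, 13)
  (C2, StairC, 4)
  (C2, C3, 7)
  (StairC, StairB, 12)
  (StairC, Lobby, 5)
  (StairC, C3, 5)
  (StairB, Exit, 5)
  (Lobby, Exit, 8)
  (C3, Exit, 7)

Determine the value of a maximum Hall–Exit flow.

Augment Hall→C2→C3→Exit: bottleneck 7, flow now 7.
Augment Hall→StairA→StairC→StairB→Exit: bottleneck 3, flow now 10.
Augment Hall→C4→StairC→StairB→Exit: bottleneck 2, flow now 12.
Augment Hall→C4→StairC→Lobby→Exit: bottleneck 2, flow now 14.
Augment Hall→C2→StairC→Lobby→Exit: bottleneck 3, flow now 17.
No augmenting path remains; maximum flow = 17.
In the residual graph, reachable from Hall: {Hall, StairA, C4, C2, StairC, StairB, C3}.
Min-cut edges: StairC→Lobby (5), StairB→Exit (5), C3→Exit (7); capacity 5 + 5 + 7 = 17.
This cut is saturated, so no flow can exceed 17.

17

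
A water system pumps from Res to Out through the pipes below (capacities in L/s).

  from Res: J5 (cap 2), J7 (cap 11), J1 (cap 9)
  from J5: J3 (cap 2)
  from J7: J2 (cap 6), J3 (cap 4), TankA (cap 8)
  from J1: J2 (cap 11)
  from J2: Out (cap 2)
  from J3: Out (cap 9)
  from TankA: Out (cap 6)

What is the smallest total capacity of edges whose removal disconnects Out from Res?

Augment Res→J5→J3→Out: bottleneck 2, flow now 2.
Augment Res→J7→J2→Out: bottleneck 2, flow now 4.
Augment Res→J7→J3→Out: bottleneck 4, flow now 8.
Augment Res→J7→TankA→Out: bottleneck 5, flow now 13.
Augment Res→J1→J2→J7→TankA→Out: bottleneck 1, flow now 14. (uses reverse residual edge)
No augmenting path remains; maximum flow = 14.
By max-flow min-cut, the minimum cut capacity equals the max flow.
In the residual graph, reachable from Res: {Res, J7, J1, J2, TankA}.
Min-cut edges: Res→J5 (2), J7→J3 (4), J2→Out (2), TankA→Out (6); capacity 2 + 4 + 2 + 6 = 14.

14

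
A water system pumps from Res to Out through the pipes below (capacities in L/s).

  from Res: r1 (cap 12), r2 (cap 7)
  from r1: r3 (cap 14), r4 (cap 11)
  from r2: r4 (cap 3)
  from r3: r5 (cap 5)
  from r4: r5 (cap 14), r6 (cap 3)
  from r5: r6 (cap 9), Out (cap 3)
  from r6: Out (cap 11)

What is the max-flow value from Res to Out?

Augment Res→r1→r3→r5→Out: bottleneck 3, flow now 3.
Augment Res→r1→r4→r6→Out: bottleneck 3, flow now 6.
Augment Res→r1→r3→r5→r6→Out: bottleneck 2, flow now 8.
Augment Res→r1→r4→r5→r6→Out: bottleneck 4, flow now 12.
Augment Res→r2→r4→r5→r6→Out: bottleneck 2, flow now 14.
No augmenting path remains; maximum flow = 14.
In the residual graph, reachable from Res: {Res, r1, r2, r3, r4, r5, r6}.
Min-cut edges: r5→Out (3), r6→Out (11); capacity 3 + 11 = 14.
This cut is saturated, so no flow can exceed 14.

14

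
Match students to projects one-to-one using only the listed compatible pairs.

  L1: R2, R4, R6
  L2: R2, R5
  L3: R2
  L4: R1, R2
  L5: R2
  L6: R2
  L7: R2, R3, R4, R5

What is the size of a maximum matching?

Unit-capacity flow: source→left, listed edges, right→sink; max matching = max flow.
Augmenting path L1→R2 (+1); matched 1.
Augmenting path L2→R5 (+1); matched 2.
Augmenting path L4→R1 (+1); matched 3.
Augmenting path L7→R3 (+1); matched 4.
Augmenting path L3→R2→L1→R4 (+1); matched 5.
No augmenting path remains; maximum matching = 5.
König certificate: {L1, L2, L4, L7, R2} is a vertex cover of size 5 (every listed pair touches it), so no matching can be larger.

5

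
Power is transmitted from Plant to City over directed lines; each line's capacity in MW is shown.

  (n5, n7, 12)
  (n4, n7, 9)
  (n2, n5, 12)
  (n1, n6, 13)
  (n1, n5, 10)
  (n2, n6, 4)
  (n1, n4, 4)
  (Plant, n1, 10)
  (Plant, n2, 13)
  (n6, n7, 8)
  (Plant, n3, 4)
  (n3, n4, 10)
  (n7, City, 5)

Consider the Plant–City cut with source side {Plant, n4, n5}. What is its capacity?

48

Edges leaving {Plant, n4, n5}: Plant→n1 (10), Plant→n2 (13), Plant→n3 (4), n4→n7 (9), n5→n7 (12).
Cut capacity = 10 + 13 + 4 + 9 + 12 = 48.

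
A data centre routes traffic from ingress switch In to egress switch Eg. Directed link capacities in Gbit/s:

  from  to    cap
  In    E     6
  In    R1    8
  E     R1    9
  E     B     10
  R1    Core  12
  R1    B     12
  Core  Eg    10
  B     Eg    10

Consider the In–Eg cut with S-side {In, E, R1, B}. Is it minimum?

Given cut capacity: 12 + 10 = 22.
Augment In→E→B→Eg: bottleneck 6, flow now 6.
Augment In→R1→Core→Eg: bottleneck 8, flow now 14.
No augmenting path remains; maximum flow = 14.
In the residual graph, reachable from In: {In}.
Min-cut edges: In→E (6), In→R1 (8); capacity 6 + 8 = 14.
Cut capacity 22 exceeds the max flow 14, so it is not minimum.

No — its capacity is 22, but the minimum cut has capacity 14.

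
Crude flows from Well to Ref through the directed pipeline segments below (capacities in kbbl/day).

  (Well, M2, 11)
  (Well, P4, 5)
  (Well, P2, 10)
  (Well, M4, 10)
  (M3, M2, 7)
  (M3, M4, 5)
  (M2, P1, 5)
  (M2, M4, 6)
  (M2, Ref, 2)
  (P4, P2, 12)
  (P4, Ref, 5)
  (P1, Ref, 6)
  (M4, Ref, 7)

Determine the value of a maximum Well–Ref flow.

Augment Well→M2→Ref: bottleneck 2, flow now 2.
Augment Well→P4→Ref: bottleneck 5, flow now 7.
Augment Well→M4→Ref: bottleneck 7, flow now 14.
Augment Well→M2→P1→Ref: bottleneck 5, flow now 19.
No augmenting path remains; maximum flow = 19.
In the residual graph, reachable from Well: {Well, M2, P2, M4}.
Min-cut edges: Well→P4 (5), M2→P1 (5), M2→Ref (2), M4→Ref (7); capacity 5 + 5 + 2 + 7 = 19.
This cut is saturated, so no flow can exceed 19.

19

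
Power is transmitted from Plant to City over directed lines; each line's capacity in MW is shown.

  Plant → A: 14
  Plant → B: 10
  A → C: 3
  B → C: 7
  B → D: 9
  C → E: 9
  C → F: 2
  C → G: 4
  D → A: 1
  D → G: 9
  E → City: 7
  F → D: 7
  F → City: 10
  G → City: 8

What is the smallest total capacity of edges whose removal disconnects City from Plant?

13

Augment Plant→A→C→E→City: bottleneck 3, flow now 3.
Augment Plant→B→C→E→City: bottleneck 4, flow now 7.
Augment Plant→B→C→F→City: bottleneck 2, flow now 9.
Augment Plant→B→C→G→City: bottleneck 1, flow now 10.
Augment Plant→B→D→G→City: bottleneck 3, flow now 13.
No augmenting path remains; maximum flow = 13.
By max-flow min-cut, the minimum cut capacity equals the max flow.
In the residual graph, reachable from Plant: {Plant, A}.
Min-cut edges: Plant→B (10), A→C (3); capacity 10 + 3 = 13.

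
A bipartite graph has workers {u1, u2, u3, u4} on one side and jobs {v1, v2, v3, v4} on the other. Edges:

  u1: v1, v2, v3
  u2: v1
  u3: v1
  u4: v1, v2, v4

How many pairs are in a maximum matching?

3

Unit-capacity flow: source→left, listed edges, right→sink; max matching = max flow.
Augmenting path u1→v1 (+1); matched 1.
Augmenting path u4→v2 (+1); matched 2.
Augmenting path u2→v1→u1→v3 (+1); matched 3.
No augmenting path remains; maximum matching = 3.
König certificate: {u1, u4, v1} is a vertex cover of size 3 (every listed pair touches it), so no matching can be larger.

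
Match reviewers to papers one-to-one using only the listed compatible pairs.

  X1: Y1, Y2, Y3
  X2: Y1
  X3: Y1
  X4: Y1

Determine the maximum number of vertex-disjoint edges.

Unit-capacity flow: source→left, listed edges, right→sink; max matching = max flow.
Augmenting path X1→Y1 (+1); matched 1.
Augmenting path X2→Y1→X1→Y2 (+1); matched 2.
No augmenting path remains; maximum matching = 2.
König certificate: {X1, Y1} is a vertex cover of size 2 (every listed pair touches it), so no matching can be larger.

2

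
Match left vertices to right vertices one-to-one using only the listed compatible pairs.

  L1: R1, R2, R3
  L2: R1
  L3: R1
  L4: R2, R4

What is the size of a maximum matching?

3

Unit-capacity flow: source→left, listed edges, right→sink; max matching = max flow.
Augmenting path L1→R1 (+1); matched 1.
Augmenting path L4→R2 (+1); matched 2.
Augmenting path L2→R1→L1→R3 (+1); matched 3.
No augmenting path remains; maximum matching = 3.
König certificate: {L1, L4, R1} is a vertex cover of size 3 (every listed pair touches it), so no matching can be larger.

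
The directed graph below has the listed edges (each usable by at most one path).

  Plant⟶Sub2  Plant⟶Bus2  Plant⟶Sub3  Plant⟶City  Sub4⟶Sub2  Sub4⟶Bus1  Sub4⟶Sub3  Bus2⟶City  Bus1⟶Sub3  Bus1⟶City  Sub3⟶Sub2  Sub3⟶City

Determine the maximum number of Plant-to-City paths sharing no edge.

Assign every edge capacity 1; by Menger, the answer equals the max flow.
Path Plant→City (+1); total 1.
Path Plant→Bus2→City (+1); total 2.
Path Plant→Sub3→City (+1); total 3.
No residual Plant→City path; max flow = 3.
Certifying cut of size 3: {Plant→Bus2, Plant→City, Plant→Sub3}.

3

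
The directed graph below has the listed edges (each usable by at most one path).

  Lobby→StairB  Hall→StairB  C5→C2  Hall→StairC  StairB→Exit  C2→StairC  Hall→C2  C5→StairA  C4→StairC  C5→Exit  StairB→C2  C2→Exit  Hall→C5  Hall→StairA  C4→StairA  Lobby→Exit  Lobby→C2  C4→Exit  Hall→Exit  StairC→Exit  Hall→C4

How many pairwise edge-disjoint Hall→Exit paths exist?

Assign every edge capacity 1; by Menger, the answer equals the max flow.
Path Hall→Exit (+1); total 1.
Path Hall→StairB→Exit (+1); total 2.
Path Hall→C4→Exit (+1); total 3.
Path Hall→C2→Exit (+1); total 4.
Path Hall→C5→Exit (+1); total 5.
Path Hall→StairC→Exit (+1); total 6.
No residual Hall→Exit path; max flow = 6.
Certifying cut of size 6: {Hall→C2, Hall→C4, Hall→C5, Hall→Exit, Hall→StairB, Hall→StairC}.

6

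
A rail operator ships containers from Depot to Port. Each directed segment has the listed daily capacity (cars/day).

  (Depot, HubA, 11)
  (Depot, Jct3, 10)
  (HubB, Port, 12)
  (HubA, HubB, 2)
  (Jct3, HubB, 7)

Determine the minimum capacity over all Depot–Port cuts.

Augment Depot→HubA→HubB→Port: bottleneck 2, flow now 2.
Augment Depot→Jct3→HubB→Port: bottleneck 7, flow now 9.
No augmenting path remains; maximum flow = 9.
By max-flow min-cut, the minimum cut capacity equals the max flow.
In the residual graph, reachable from Depot: {Depot, HubA, Jct3}.
Min-cut edges: HubA→HubB (2), Jct3→HubB (7); capacity 2 + 7 = 9.

9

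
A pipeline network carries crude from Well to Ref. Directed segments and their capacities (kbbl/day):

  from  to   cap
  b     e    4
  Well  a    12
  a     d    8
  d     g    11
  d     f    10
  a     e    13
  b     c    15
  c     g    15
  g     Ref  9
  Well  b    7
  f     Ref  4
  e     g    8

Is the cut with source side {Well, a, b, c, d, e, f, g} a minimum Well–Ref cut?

Given cut capacity: 4 + 9 = 13.
Augment Well→a→d→f→Ref: bottleneck 4, flow now 4.
Augment Well→a→d→g→Ref: bottleneck 4, flow now 8.
Augment Well→a→e→g→Ref: bottleneck 4, flow now 12.
Augment Well→b→c→g→Ref: bottleneck 1, flow now 13.
No augmenting path remains; maximum flow = 13.
Cut capacity 13 equals the max flow, so it is a minimum cut.

Yes — it is a minimum cut (capacity 13).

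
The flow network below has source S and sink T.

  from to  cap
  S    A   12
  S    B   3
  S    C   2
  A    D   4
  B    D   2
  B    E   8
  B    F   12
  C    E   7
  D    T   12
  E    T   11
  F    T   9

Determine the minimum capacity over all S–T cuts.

Augment S→A→D→T: bottleneck 4, flow now 4.
Augment S→B→D→T: bottleneck 2, flow now 6.
Augment S→B→E→T: bottleneck 1, flow now 7.
Augment S→C→E→T: bottleneck 2, flow now 9.
No augmenting path remains; maximum flow = 9.
By max-flow min-cut, the minimum cut capacity equals the max flow.
In the residual graph, reachable from S: {S, A}.
Min-cut edges: S→B (3), S→C (2), A→D (4); capacity 3 + 2 + 4 = 9.

9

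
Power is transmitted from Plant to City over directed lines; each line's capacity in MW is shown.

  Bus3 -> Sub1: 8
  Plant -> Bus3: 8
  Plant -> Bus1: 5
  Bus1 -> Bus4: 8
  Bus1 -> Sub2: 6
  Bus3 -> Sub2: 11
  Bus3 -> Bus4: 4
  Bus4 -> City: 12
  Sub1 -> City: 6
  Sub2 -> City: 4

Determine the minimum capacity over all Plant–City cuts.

Augment Plant→Bus3→Sub1→City: bottleneck 6, flow now 6.
Augment Plant→Bus3→Bus4→City: bottleneck 2, flow now 8.
Augment Plant→Bus1→Bus4→City: bottleneck 5, flow now 13.
No augmenting path remains; maximum flow = 13.
By max-flow min-cut, the minimum cut capacity equals the max flow.
In the residual graph, reachable from Plant: {Plant}.
Min-cut edges: Plant→Bus3 (8), Plant→Bus1 (5); capacity 8 + 5 = 13.

13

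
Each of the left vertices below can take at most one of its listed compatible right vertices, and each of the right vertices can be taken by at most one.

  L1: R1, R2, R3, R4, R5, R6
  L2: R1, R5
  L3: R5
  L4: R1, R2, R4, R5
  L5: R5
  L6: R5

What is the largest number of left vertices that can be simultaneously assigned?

4

Unit-capacity flow: source→left, listed edges, right→sink; max matching = max flow.
Augmenting path L1→R1 (+1); matched 1.
Augmenting path L2→R5 (+1); matched 2.
Augmenting path L4→R2 (+1); matched 3.
Augmenting path L3→R5→L2→R1→L1→R3 (+1); matched 4.
No augmenting path remains; maximum matching = 4.
König certificate: {L1, L2, L4, R5} is a vertex cover of size 4 (every listed pair touches it), so no matching can be larger.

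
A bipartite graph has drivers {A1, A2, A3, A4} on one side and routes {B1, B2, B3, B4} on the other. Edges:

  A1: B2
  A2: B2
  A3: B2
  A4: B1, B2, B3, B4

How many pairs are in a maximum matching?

2

Unit-capacity flow: source→left, listed edges, right→sink; max matching = max flow.
Augmenting path A1→B2 (+1); matched 1.
Augmenting path A4→B1 (+1); matched 2.
No augmenting path remains; maximum matching = 2.
König certificate: {A4, B2} is a vertex cover of size 2 (every listed pair touches it), so no matching can be larger.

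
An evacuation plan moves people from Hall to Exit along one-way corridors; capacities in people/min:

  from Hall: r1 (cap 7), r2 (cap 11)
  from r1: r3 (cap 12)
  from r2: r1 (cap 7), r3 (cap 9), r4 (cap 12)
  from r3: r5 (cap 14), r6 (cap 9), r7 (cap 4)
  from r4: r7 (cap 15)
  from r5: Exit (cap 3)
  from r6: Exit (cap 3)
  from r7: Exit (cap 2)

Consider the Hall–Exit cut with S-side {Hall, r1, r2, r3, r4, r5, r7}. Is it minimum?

Given cut capacity: 9 + 3 + 2 = 14.
Augment Hall→r1→r3→r5→Exit: bottleneck 3, flow now 3.
Augment Hall→r1→r3→r6→Exit: bottleneck 3, flow now 6.
Augment Hall→r1→r3→r7→Exit: bottleneck 1, flow now 7.
Augment Hall→r2→r3→r7→Exit: bottleneck 1, flow now 8.
No augmenting path remains; maximum flow = 8.
In the residual graph, reachable from Hall: {Hall, r1, r2, r3, r4, r5, r6, r7}.
Min-cut edges: r5→Exit (3), r6→Exit (3), r7→Exit (2); capacity 3 + 3 + 2 = 8.
Cut capacity 14 exceeds the max flow 8, so it is not minimum.

No — its capacity is 14, but the minimum cut has capacity 8.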